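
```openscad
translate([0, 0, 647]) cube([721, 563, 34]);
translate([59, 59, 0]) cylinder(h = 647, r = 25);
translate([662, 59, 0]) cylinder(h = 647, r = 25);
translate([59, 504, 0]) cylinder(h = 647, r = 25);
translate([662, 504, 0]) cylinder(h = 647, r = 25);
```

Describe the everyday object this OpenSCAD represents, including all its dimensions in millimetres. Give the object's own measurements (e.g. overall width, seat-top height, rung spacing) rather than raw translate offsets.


A table: top 721 mm (x) × 563 mm (y), 34 mm thick, upper face at z = 681 mm, on four round legs of 50 mm diameter, each leg's bounding box inset 34 mm from the nearest pair of top edges from z = 0 to the bottom of the top.


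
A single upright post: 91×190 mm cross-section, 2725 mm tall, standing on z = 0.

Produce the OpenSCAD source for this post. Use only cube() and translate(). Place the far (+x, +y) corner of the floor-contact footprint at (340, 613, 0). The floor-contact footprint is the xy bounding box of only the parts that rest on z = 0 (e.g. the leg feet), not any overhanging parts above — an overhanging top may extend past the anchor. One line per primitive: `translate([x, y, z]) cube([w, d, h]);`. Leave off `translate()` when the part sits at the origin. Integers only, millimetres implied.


translate([249, 423, 0]) cube([91, 190, 2725]);


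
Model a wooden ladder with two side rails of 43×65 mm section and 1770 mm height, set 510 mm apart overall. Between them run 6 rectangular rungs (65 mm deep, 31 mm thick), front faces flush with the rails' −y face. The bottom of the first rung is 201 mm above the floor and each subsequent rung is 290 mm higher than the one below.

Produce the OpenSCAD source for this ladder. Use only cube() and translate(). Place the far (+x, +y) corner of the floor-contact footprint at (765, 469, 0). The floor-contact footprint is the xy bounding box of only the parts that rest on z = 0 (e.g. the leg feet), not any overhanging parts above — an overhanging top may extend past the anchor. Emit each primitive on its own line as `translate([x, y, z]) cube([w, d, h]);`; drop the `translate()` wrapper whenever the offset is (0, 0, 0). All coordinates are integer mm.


// rung span = 510 - 2*43 = 424
// rung[k] z = 201 + k*290
translate([255, 404, 0]) cube([43, 65, 1770]);
translate([722, 404, 0]) cube([43, 65, 1770]);
translate([298, 404, 201]) cube([424, 65, 31]);
translate([298, 404, 491]) cube([424, 65, 31]);
translate([298, 404, 781]) cube([424, 65, 31]);
translate([298, 404, 1071]) cube([424, 65, 31]);
translate([298, 404, 1361]) cube([424, 65, 31]);
translate([298, 404, 1651]) cube([424, 65, 31]);


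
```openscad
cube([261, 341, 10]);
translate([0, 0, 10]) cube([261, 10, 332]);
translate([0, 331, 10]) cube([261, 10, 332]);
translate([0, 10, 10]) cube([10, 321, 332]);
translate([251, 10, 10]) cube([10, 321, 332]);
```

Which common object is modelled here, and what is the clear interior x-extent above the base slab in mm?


An open box. The internal width is 241 mm.

A 261×341 base slab with four walls standing on it — an open box. The base is 261 mm wide and the walls are 10 mm thick, so the internal width is 261 − 2 × 10 = 241 mm.


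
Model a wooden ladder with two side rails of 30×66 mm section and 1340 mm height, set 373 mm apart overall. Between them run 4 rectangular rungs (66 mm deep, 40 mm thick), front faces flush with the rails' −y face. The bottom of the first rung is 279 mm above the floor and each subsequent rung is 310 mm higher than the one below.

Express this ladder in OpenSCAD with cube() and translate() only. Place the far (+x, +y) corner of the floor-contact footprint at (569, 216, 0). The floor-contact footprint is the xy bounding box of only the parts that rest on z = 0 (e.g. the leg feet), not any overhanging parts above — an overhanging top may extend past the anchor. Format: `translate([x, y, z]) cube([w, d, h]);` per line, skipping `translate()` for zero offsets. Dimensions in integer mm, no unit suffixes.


translate([196, 150, 0]) cube([30, 66, 1340]);
translate([539, 150, 0]) cube([30, 66, 1340]);
translate([226, 150, 279]) cube([313, 66, 40]);
translate([226, 150, 589]) cube([313, 66, 40]);
translate([226, 150, 899]) cube([313, 66, 40]);
translate([226, 150, 1209]) cube([313, 66, 40]);


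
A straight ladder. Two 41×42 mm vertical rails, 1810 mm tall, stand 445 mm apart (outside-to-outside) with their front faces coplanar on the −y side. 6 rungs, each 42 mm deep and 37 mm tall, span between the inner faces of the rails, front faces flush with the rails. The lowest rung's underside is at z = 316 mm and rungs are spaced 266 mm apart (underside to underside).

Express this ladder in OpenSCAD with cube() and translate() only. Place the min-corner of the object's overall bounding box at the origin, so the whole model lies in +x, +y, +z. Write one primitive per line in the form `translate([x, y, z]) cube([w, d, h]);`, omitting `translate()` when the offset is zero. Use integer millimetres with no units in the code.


cube([41, 42, 1810]);
translate([404, 0, 0]) cube([41, 42, 1810]);
translate([41, 0, 316]) cube([363, 42, 37]);
translate([41, 0, 582]) cube([363, 42, 37]);
translate([41, 0, 848]) cube([363, 42, 37]);
translate([41, 0, 1114]) cube([363, 42, 37]);
translate([41, 0, 1380]) cube([363, 42, 37]);
translate([41, 0, 1646]) cube([363, 42, 37]);


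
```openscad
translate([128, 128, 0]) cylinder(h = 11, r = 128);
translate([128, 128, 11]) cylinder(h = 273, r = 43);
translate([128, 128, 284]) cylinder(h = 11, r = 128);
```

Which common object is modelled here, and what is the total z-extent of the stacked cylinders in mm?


A spool. The overall height is 295 mm.

Three coaxial cylinders, large–small–large — a spool. Two 11 mm flanges and a 273 mm core give 11 + 273 + 11 = 295 mm.


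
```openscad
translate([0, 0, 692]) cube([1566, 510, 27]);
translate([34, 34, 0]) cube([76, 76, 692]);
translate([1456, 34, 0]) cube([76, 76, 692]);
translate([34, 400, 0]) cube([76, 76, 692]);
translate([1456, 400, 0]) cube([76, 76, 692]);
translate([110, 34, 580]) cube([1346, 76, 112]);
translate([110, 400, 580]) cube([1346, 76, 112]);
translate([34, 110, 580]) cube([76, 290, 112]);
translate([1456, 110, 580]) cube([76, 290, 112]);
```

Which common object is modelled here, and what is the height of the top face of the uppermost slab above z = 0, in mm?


A table. The table height is 719 mm.

A 1566×510×27 slab sits at z = 692 on four 76 mm square posts — a table. The top surface is at 692 + 27 = 719 mm.


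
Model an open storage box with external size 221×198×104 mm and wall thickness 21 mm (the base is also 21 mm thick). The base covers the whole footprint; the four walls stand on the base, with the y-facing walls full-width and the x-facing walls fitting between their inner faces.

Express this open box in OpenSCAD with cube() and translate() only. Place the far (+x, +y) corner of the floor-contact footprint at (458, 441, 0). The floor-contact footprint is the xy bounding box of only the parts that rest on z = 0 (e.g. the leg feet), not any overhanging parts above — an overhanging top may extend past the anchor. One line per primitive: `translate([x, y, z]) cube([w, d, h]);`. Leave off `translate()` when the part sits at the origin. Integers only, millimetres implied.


translate([237, 243, 0]) cube([221, 198, 21]);
translate([237, 243, 21]) cube([221, 21, 83]);
translate([237, 420, 21]) cube([221, 21, 83]);
translate([237, 264, 21]) cube([21, 156, 83]);
translate([437, 264, 21]) cube([21, 156, 83]);


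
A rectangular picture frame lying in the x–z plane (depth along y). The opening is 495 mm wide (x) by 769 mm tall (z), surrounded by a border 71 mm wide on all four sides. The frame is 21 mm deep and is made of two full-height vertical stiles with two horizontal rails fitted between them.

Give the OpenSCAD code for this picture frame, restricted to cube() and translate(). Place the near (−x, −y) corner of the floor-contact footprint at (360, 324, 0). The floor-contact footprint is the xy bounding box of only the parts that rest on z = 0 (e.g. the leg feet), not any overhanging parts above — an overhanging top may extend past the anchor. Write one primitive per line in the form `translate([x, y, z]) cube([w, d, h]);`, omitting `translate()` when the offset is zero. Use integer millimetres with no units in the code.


translate([360, 324, 0]) cube([71, 21, 911]);
translate([926, 324, 0]) cube([71, 21, 911]);
translate([431, 324, 0]) cube([495, 21, 71]);
translate([431, 324, 840]) cube([495, 21, 71]);


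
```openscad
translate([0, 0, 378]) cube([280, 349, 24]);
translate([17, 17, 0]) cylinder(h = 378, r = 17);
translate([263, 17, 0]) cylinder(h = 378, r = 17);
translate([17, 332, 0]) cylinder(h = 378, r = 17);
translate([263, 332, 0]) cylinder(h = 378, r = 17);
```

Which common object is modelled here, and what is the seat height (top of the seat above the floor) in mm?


A stool. The seat height is 402 mm.

A 280×349×24 slab at z = 378 on four corner cylinders — a stool. The seat top is 378 + 24 = 402 mm.


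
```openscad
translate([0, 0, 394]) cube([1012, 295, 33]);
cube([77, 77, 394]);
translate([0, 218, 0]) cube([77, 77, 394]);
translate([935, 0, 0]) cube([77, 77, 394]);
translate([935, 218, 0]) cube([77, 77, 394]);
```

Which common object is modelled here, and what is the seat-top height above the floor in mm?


A bench. The seat-top height is 427 mm.

A long slab on four corner posts — a bench. The slab sits at z = 394 with thickness 33, so the top is 394 + 33 = 427 mm.


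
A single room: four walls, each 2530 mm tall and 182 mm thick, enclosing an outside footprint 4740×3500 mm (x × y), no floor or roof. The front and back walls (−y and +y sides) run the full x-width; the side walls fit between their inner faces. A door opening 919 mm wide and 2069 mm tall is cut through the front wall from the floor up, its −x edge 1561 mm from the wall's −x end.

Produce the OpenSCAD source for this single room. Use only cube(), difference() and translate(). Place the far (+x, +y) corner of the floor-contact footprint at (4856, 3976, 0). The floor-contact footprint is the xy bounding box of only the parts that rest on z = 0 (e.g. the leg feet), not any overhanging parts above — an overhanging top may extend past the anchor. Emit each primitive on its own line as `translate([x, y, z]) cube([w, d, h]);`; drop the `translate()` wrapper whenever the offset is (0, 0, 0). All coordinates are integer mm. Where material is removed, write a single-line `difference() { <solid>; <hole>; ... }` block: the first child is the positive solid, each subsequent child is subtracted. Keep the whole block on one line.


difference() { translate([116, 476, 0]) cube([4740, 182, 2530]); translate([1677, 476, 0]) cube([919, 182, 2069]); }
translate([116, 3794, 0]) cube([4740, 182, 2530]);
translate([116, 658, 0]) cube([182, 3136, 2530]);
translate([4674, 658, 0]) cube([182, 3136, 2530]);


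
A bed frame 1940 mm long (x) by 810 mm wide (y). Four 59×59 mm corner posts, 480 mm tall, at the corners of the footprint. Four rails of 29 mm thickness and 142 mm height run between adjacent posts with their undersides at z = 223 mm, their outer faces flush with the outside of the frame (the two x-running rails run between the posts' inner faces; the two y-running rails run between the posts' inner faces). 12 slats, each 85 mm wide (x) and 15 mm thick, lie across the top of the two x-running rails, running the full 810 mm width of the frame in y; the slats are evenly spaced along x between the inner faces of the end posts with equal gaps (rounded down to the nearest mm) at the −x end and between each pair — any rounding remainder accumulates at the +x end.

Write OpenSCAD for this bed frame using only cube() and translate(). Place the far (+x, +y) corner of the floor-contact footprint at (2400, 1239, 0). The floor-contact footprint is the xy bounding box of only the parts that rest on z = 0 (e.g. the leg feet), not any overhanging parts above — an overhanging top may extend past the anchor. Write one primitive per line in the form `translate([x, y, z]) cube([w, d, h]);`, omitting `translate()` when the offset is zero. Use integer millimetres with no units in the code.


translate([460, 429, 0]) cube([59, 59, 480]);
translate([460, 1180, 0]) cube([59, 59, 480]);
translate([2341, 429, 0]) cube([59, 59, 480]);
translate([2341, 1180, 0]) cube([59, 59, 480]);
translate([519, 429, 223]) cube([1822, 29, 142]);
translate([519, 1210, 223]) cube([1822, 29, 142]);
translate([460, 488, 223]) cube([29, 692, 142]);
translate([2371, 488, 223]) cube([29, 692, 142]);
translate([580, 429, 365]) cube([85, 810, 15]);
translate([726, 429, 365]) cube([85, 810, 15]);
translate([872, 429, 365]) cube([85, 810, 15]);
translate([1018, 429, 365]) cube([85, 810, 15]);
translate([1164, 429, 365]) cube([85, 810, 15]);
translate([1310, 429, 365]) cube([85, 810, 15]);
translate([1456, 429, 365]) cube([85, 810, 15]);
translate([1602, 429, 365]) cube([85, 810, 15]);
translate([1748, 429, 365]) cube([85, 810, 15]);
translate([1894, 429, 365]) cube([85, 810, 15]);
translate([2040, 429, 365]) cube([85, 810, 15]);
translate([2186, 429, 365]) cube([85, 810, 15]);


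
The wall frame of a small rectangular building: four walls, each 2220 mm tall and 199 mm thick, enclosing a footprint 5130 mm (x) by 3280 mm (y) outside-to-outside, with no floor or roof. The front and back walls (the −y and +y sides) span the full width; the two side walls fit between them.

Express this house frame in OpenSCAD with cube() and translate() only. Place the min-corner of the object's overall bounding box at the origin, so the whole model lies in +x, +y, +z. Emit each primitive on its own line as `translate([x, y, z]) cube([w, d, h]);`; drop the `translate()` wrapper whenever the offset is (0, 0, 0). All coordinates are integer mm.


cube([5130, 199, 2220]);
translate([0, 3081, 0]) cube([5130, 199, 2220]);
translate([0, 199, 0]) cube([199, 2882, 2220]);
translate([4931, 199, 0]) cube([199, 2882, 2220]);


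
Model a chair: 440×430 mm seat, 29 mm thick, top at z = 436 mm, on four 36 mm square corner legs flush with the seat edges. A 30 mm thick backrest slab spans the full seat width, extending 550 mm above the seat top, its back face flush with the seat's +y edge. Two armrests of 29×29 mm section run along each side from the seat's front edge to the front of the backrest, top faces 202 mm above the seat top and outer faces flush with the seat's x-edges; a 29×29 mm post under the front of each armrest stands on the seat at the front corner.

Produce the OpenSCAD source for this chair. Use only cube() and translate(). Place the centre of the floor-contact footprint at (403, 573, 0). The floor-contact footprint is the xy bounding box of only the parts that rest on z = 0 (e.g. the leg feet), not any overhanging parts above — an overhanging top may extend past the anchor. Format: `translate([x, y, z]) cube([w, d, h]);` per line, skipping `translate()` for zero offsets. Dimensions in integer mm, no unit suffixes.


// leg_h = 436 - 29 = 407
// arm post h = 202 - 29 = 173
translate([183, 358, 407]) cube([440, 430, 29]);
translate([183, 358, 0]) cube([36, 36, 407]);
translate([587, 358, 0]) cube([36, 36, 407]);
translate([183, 752, 0]) cube([36, 36, 407]);
translate([587, 752, 0]) cube([36, 36, 407]);
translate([183, 758, 436]) cube([440, 30, 550]);
translate([183, 358, 609]) cube([29, 400, 29]);
translate([594, 358, 609]) cube([29, 400, 29]);
translate([183, 358, 436]) cube([29, 29, 173]);
translate([594, 358, 436]) cube([29, 29, 173]);


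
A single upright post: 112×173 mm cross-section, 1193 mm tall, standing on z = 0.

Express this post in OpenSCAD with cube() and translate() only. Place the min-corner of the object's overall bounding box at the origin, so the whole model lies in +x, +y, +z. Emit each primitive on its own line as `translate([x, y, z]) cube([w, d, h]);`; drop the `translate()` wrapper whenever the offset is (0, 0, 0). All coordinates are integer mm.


cube([112, 173, 1193]);


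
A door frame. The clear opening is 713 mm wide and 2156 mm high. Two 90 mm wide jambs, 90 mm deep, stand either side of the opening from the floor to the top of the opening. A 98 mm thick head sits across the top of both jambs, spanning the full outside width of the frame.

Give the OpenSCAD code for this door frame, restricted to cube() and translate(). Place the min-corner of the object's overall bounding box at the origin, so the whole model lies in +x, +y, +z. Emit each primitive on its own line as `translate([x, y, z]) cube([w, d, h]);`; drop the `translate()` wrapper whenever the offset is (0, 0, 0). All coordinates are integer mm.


cube([90, 90, 2156]);
translate([803, 0, 0]) cube([90, 90, 2156]);
translate([0, 0, 2156]) cube([893, 90, 98]);


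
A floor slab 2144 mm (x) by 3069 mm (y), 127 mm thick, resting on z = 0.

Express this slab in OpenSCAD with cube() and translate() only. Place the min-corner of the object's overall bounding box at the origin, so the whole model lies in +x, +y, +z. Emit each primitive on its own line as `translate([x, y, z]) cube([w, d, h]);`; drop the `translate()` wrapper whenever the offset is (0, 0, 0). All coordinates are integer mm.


cube([2144, 3069, 127]);


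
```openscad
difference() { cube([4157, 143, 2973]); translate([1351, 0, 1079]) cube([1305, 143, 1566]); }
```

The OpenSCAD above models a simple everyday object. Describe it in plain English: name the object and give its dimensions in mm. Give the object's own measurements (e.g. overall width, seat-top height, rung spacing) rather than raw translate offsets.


A wall 4157 mm long (x), 143 mm thick (y), 2973 mm tall, with a rectangular window opening cut through it. The opening is 1305 mm wide and 1566 mm tall; its sill is at z = 1079 mm and its near (−x) edge is 1351 mm from the wall's −x end. The opening passes through the full wall thickness.


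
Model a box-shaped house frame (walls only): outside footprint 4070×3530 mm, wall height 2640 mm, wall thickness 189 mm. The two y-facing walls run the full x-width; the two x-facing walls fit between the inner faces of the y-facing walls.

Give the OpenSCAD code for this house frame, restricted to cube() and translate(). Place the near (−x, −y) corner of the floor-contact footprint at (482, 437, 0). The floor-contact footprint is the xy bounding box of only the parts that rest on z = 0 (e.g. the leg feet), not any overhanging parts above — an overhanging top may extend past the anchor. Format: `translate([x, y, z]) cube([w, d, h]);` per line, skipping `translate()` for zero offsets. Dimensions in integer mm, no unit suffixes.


translate([482, 437, 0]) cube([4070, 189, 2640]);
translate([482, 3778, 0]) cube([4070, 189, 2640]);
translate([482, 626, 0]) cube([189, 3152, 2640]);
translate([4363, 626, 0]) cube([189, 3152, 2640]);


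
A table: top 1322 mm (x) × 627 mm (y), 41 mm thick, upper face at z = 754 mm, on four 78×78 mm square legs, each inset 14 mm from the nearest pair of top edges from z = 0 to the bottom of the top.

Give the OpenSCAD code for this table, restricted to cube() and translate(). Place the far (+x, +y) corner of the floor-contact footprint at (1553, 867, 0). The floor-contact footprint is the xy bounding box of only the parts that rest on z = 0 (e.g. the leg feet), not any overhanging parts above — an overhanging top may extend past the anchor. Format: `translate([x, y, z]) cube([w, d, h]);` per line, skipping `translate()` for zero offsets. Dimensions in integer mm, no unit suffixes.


// leg_h = 754 - 41 = 713
translate([245, 254, 713]) cube([1322, 627, 41]);
translate([259, 268, 0]) cube([78, 78, 713]);
translate([1475, 268, 0]) cube([78, 78, 713]);
translate([259, 789, 0]) cube([78, 78, 713]);
translate([1475, 789, 0]) cube([78, 78, 713]);


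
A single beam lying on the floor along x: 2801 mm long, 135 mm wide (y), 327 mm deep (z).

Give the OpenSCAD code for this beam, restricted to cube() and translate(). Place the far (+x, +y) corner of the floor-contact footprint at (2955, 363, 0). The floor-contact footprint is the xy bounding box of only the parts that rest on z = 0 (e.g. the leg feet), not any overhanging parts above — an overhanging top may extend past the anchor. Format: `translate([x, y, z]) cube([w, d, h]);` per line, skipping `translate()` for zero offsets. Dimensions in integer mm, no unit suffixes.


translate([154, 228, 0]) cube([2801, 135, 327]);


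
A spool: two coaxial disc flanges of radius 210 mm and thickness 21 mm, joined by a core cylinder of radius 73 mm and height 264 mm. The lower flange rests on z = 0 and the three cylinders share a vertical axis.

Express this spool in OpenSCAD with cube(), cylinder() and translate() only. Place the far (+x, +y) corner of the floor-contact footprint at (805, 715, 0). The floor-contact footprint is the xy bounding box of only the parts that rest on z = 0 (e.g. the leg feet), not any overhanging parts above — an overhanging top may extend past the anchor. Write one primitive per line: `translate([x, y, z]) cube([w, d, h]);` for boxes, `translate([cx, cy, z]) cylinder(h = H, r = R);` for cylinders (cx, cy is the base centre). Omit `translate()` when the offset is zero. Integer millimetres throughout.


translate([595, 505, 0]) cylinder(h = 21, r = 210);
translate([595, 505, 21]) cylinder(h = 264, r = 73);
translate([595, 505, 285]) cylinder(h = 21, r = 210);


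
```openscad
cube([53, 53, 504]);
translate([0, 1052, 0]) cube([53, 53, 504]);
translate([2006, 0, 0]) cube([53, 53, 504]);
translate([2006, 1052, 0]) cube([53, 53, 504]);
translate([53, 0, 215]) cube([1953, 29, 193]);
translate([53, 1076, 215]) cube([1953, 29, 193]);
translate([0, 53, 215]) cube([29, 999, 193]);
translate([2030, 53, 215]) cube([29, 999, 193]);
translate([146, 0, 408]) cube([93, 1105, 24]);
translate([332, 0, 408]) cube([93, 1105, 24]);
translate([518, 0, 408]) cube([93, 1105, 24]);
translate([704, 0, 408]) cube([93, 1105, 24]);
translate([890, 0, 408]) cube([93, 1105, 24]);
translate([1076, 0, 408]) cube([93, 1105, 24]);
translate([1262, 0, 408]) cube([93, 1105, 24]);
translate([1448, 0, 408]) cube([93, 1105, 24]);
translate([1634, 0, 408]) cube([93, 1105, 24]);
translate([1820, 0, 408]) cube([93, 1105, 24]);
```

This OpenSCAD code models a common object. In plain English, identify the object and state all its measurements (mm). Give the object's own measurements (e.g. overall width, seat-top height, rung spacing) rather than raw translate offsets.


A bed frame 2059 mm long (x) by 1105 mm wide (y). Four 53×53 mm corner posts, 504 mm tall, at the corners of the footprint. Four rails of 29 mm thickness and 193 mm height run between adjacent posts with their undersides at z = 215 mm, their outer faces flush with the outside of the frame (the two x-running rails run between the posts' inner faces; the two y-running rails run between the posts' inner faces). 10 slats, each 93 mm wide (x) and 24 mm thick, lie across the top of the two x-running rails, running the full 1105 mm width of the frame in y; along x they sit between the end posts with a 93 mm gap after the −x posts and between neighbouring slats and before the +x posts.


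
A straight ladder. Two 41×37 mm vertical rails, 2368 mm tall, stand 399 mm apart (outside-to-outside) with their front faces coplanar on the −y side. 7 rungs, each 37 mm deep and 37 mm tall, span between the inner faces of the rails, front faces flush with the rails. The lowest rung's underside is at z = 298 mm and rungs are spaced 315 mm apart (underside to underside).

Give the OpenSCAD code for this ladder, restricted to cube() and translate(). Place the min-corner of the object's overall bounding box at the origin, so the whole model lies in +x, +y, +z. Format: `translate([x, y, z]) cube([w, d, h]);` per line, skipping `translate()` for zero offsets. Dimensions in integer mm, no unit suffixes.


// rung span = 399 - 2*41 = 317
// rung[k] z = 298 + k*315
cube([41, 37, 2368]);
translate([358, 0, 0]) cube([41, 37, 2368]);
translate([41, 0, 298]) cube([317, 37, 37]);
translate([41, 0, 613]) cube([317, 37, 37]);
translate([41, 0, 928]) cube([317, 37, 37]);
translate([41, 0, 1243]) cube([317, 37, 37]);
translate([41, 0, 1558]) cube([317, 37, 37]);
translate([41, 0, 1873]) cube([317, 37, 37]);
translate([41, 0, 2188]) cube([317, 37, 37]);


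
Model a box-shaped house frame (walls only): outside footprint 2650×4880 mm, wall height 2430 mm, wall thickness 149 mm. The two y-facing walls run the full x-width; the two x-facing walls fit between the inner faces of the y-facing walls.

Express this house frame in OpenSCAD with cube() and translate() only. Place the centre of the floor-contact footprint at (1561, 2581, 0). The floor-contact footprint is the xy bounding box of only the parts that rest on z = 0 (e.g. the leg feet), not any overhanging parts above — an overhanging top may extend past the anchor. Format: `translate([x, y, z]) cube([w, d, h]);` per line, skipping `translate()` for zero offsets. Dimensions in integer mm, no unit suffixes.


translate([236, 141, 0]) cube([2650, 149, 2430]);
translate([236, 4872, 0]) cube([2650, 149, 2430]);
translate([236, 290, 0]) cube([149, 4582, 2430]);
translate([2737, 290, 0]) cube([149, 4582, 2430]);


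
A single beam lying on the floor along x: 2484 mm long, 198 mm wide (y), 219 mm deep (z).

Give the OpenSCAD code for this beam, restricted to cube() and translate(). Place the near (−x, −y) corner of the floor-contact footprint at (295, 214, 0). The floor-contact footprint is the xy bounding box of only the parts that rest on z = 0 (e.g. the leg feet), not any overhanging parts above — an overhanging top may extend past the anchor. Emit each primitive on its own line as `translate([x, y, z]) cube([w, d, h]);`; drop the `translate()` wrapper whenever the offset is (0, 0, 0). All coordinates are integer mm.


translate([295, 214, 0]) cube([2484, 198, 219]);


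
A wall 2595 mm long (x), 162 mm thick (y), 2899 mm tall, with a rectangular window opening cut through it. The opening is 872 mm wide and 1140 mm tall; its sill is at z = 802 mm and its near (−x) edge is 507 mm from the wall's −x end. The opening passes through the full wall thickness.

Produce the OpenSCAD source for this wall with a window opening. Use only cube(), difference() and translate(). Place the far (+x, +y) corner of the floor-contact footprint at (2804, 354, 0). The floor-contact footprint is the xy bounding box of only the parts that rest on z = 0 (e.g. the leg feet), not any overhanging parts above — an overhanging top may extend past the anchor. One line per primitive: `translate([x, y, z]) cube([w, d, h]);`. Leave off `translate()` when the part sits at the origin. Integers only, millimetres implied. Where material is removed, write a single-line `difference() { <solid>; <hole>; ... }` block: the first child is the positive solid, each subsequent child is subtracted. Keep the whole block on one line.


difference() { translate([209, 192, 0]) cube([2595, 162, 2899]); translate([716, 192, 802]) cube([872, 162, 1140]); }


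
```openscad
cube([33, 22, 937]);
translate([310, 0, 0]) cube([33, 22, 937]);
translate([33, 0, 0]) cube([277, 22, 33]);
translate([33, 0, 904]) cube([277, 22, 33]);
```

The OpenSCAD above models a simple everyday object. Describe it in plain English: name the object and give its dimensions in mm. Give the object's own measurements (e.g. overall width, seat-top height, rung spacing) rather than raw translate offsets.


A rectangular picture frame lying in the x–z plane (depth along y). The opening is 277 mm wide (x) by 871 mm tall (z), surrounded by a border 33 mm wide on all four sides. The frame is 22 mm deep and is made of two full-height vertical stiles with two horizontal rails fitted between them.


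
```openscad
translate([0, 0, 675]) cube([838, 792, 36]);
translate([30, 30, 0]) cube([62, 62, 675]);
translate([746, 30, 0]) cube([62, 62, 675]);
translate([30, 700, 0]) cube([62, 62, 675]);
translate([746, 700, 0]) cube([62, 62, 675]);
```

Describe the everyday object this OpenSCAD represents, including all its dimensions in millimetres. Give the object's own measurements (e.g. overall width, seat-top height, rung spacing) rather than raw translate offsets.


A rectangular dining table. The top is 838×792×36 mm with its upper surface at z = 711 mm. It stands on four 62×62 mm square legs, each inset 30 mm from the nearest pair of top edges, running from the floor to the underside of the top.


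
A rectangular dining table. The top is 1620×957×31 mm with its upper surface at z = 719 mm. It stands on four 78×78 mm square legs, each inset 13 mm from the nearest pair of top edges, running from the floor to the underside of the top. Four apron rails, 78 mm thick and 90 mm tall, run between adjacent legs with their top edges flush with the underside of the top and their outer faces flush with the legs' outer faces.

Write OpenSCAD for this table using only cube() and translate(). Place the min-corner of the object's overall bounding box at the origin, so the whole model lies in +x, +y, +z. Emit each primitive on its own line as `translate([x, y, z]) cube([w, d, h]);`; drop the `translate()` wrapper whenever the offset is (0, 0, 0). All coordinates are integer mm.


translate([0, 0, 688]) cube([1620, 957, 31]);
translate([13, 13, 0]) cube([78, 78, 688]);
translate([1529, 13, 0]) cube([78, 78, 688]);
translate([13, 866, 0]) cube([78, 78, 688]);
translate([1529, 866, 0]) cube([78, 78, 688]);
translate([91, 13, 598]) cube([1438, 78, 90]);
translate([91, 866, 598]) cube([1438, 78, 90]);
translate([13, 91, 598]) cube([78, 775, 90]);
translate([1529, 91, 598]) cube([78, 775, 90]);


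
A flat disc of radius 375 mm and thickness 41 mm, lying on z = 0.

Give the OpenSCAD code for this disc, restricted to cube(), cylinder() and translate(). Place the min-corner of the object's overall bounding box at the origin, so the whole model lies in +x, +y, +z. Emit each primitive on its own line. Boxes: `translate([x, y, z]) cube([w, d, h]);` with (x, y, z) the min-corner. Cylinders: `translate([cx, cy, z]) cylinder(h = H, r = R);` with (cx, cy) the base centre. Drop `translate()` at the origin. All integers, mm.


translate([375, 375, 0]) cylinder(h = 41, r = 375);


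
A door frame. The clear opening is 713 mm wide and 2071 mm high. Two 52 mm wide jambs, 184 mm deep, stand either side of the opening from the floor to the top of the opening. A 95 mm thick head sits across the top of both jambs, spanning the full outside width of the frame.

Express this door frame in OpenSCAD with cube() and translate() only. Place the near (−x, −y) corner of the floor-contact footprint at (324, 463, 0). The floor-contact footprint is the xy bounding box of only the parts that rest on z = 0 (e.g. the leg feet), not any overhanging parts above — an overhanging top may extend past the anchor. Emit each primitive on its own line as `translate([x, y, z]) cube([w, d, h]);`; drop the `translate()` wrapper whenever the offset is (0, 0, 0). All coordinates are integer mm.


translate([324, 463, 0]) cube([52, 184, 2071]);
translate([1089, 463, 0]) cube([52, 184, 2071]);
translate([324, 463, 2071]) cube([817, 184, 95]);


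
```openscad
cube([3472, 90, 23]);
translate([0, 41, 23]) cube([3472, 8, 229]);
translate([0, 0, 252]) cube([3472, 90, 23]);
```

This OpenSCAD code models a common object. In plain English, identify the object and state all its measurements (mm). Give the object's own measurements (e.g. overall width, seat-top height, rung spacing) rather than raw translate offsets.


An I-beam lying along x, 3472 mm long. Overall section height 275 mm. Two flanges 90 mm wide (y) and 23 mm thick, one on the floor and one at the top; a web 8 mm thick runs between them, centred on the flange width.


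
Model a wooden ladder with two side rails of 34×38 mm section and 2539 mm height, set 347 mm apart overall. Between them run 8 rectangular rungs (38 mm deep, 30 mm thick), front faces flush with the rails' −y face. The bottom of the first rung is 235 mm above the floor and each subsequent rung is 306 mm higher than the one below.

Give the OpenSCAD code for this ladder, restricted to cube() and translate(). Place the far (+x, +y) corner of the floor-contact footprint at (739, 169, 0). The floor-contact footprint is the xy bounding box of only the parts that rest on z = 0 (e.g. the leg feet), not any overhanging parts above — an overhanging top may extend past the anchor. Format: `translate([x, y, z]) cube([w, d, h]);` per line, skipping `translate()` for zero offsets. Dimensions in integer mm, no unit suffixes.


translate([392, 131, 0]) cube([34, 38, 2539]);
translate([705, 131, 0]) cube([34, 38, 2539]);
translate([426, 131, 235]) cube([279, 38, 30]);
translate([426, 131, 541]) cube([279, 38, 30]);
translate([426, 131, 847]) cube([279, 38, 30]);
translate([426, 131, 1153]) cube([279, 38, 30]);
translate([426, 131, 1459]) cube([279, 38, 30]);
translate([426, 131, 1765]) cube([279, 38, 30]);
translate([426, 131, 2071]) cube([279, 38, 30]);
translate([426, 131, 2377]) cube([279, 38, 30]);


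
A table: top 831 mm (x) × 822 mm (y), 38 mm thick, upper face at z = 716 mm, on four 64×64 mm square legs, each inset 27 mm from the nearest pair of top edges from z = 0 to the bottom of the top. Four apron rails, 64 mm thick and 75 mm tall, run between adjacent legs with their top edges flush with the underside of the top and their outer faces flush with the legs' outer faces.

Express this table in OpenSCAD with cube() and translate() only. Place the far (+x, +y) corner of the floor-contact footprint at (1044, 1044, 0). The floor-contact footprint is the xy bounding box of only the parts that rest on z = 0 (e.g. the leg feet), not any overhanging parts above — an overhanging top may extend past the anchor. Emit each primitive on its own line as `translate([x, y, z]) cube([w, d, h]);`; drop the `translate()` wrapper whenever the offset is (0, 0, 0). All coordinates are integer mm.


translate([240, 249, 678]) cube([831, 822, 38]);
translate([267, 276, 0]) cube([64, 64, 678]);
translate([980, 276, 0]) cube([64, 64, 678]);
translate([267, 980, 0]) cube([64, 64, 678]);
translate([980, 980, 0]) cube([64, 64, 678]);
translate([331, 276, 603]) cube([649, 64, 75]);
translate([331, 980, 603]) cube([649, 64, 75]);
translate([267, 340, 603]) cube([64, 640, 75]);
translate([980, 340, 603]) cube([64, 640, 75]);


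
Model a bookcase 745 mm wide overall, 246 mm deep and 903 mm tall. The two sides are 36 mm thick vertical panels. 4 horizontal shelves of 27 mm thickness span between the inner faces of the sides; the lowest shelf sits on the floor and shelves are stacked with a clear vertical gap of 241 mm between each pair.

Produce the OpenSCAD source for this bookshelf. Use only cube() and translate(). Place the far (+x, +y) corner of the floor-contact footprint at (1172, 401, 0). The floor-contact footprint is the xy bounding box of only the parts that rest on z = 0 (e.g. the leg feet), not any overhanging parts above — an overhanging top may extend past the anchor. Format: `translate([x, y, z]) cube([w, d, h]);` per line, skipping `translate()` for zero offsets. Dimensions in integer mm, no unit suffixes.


translate([427, 155, 0]) cube([36, 246, 903]);
translate([1136, 155, 0]) cube([36, 246, 903]);
translate([463, 155, 0]) cube([673, 246, 27]);
translate([463, 155, 268]) cube([673, 246, 27]);
translate([463, 155, 536]) cube([673, 246, 27]);
translate([463, 155, 804]) cube([673, 246, 27]);


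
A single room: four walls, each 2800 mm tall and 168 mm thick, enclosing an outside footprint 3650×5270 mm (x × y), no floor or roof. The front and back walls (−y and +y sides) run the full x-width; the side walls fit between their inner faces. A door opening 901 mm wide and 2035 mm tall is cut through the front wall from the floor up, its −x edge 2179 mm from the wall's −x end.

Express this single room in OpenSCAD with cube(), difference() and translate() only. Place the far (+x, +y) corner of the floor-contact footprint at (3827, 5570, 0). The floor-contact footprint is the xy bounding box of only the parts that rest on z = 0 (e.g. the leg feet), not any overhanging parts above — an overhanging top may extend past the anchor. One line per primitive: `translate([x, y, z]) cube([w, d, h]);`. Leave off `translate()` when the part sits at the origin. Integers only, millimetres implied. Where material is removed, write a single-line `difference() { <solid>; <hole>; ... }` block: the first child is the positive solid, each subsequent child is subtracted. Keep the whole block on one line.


difference() { translate([177, 300, 0]) cube([3650, 168, 2800]); translate([2356, 300, 0]) cube([901, 168, 2035]); }
translate([177, 5402, 0]) cube([3650, 168, 2800]);
translate([177, 468, 0]) cube([168, 4934, 2800]);
translate([3659, 468, 0]) cube([168, 4934, 2800]);


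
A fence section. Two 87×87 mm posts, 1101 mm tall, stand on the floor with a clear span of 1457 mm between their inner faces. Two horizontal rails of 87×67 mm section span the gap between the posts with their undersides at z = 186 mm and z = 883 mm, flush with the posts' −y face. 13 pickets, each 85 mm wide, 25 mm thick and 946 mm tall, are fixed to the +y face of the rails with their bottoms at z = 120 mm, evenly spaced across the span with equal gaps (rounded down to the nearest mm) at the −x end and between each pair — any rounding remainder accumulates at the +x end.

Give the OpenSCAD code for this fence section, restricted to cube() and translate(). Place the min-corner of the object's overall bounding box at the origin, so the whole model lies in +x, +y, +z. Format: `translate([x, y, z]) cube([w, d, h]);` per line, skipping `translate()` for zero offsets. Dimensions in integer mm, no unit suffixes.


cube([87, 87, 1101]);
translate([1544, 0, 0]) cube([87, 87, 1101]);
translate([87, 0, 186]) cube([1457, 87, 67]);
translate([87, 0, 883]) cube([1457, 87, 67]);
translate([112, 87, 120]) cube([85, 25, 946]);
translate([222, 87, 120]) cube([85, 25, 946]);
translate([332, 87, 120]) cube([85, 25, 946]);
translate([442, 87, 120]) cube([85, 25, 946]);
translate([552, 87, 120]) cube([85, 25, 946]);
translate([662, 87, 120]) cube([85, 25, 946]);
translate([772, 87, 120]) cube([85, 25, 946]);
translate([882, 87, 120]) cube([85, 25, 946]);
translate([992, 87, 120]) cube([85, 25, 946]);
translate([1102, 87, 120]) cube([85, 25, 946]);
translate([1212, 87, 120]) cube([85, 25, 946]);
translate([1322, 87, 120]) cube([85, 25, 946]);
translate([1432, 87, 120]) cube([85, 25, 946]);


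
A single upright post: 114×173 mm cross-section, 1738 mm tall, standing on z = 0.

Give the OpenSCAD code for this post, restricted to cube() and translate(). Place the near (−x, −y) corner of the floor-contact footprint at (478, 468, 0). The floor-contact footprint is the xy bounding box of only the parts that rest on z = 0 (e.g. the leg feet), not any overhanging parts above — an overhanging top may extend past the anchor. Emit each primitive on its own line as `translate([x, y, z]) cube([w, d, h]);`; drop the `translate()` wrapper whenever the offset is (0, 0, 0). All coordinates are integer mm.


translate([478, 468, 0]) cube([114, 173, 1738]);


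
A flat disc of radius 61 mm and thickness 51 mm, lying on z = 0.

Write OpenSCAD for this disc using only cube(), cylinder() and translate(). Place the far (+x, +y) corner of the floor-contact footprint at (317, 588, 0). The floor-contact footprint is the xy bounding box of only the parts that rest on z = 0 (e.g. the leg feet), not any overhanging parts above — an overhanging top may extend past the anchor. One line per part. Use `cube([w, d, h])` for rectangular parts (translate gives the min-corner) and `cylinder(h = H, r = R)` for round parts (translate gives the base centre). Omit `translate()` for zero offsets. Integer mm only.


translate([256, 527, 0]) cylinder(h = 51, r = 61);


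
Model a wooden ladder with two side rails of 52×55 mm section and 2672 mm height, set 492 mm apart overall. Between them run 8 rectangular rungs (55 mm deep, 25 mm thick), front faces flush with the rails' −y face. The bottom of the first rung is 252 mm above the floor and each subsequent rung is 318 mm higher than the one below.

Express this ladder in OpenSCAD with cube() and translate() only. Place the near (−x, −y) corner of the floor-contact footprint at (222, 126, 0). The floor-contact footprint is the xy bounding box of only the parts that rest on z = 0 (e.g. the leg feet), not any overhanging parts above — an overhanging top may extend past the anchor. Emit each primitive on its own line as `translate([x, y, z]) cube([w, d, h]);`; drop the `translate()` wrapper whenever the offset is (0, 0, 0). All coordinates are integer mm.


// rung span = 492 - 2*52 = 388
// rung[k] z = 252 + k*318
translate([222, 126, 0]) cube([52, 55, 2672]);
translate([662, 126, 0]) cube([52, 55, 2672]);
translate([274, 126, 252]) cube([388, 55, 25]);
translate([274, 126, 570]) cube([388, 55, 25]);
translate([274, 126, 888]) cube([388, 55, 25]);
translate([274, 126, 1206]) cube([388, 55, 25]);
translate([274, 126, 1524]) cube([388, 55, 25]);
translate([274, 126, 1842]) cube([388, 55, 25]);
translate([274, 126, 2160]) cube([388, 55, 25]);
translate([274, 126, 2478]) cube([388, 55, 25]);
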